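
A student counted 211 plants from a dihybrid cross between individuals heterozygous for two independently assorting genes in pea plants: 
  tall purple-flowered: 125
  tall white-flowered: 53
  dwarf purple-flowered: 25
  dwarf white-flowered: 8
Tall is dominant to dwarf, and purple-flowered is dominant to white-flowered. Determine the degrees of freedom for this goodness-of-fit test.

A dihybrid F₂ with independent assortment and complete dominance at both loci gives a 9:3:3:1 phenotypic ratio.
A goodness-of-fit test with 4 phenotype classes has df = 4 − 1 = 3.

3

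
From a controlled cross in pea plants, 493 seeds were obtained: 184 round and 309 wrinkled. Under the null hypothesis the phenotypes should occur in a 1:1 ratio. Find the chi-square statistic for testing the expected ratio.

31.694

Under the 1:1 hypothesis (Σ ratio = 2, N = 493):
  round: 493 × 1/2 = 246.5
  wrinkled: 493 × 1/2 = 246.5
χ² = Σ (O − E)² / E
  round: (184 − 246.5)² / 246.5 = 15.8469
  wrinkled: (309 − 246.5)² / 246.5 = 15.8469
χ² = 15.8469 + 15.8469 = 31.6938 ≈ 31.694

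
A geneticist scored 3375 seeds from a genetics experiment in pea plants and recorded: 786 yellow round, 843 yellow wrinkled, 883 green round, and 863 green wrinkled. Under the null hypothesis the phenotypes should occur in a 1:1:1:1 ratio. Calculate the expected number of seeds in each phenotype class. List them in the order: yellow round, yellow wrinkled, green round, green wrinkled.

843.75, 843.75, 843.75, 843.75

Total ratio parts = 4. Expected numbers out of 3375:
  yellow round: 3375 × 1/4 = 843.75
  yellow wrinkled: 3375 × 1/4 = 843.75
  green round: 3375 × 1/4 = 843.75
  green wrinkled: 3375 × 1/4 = 843.75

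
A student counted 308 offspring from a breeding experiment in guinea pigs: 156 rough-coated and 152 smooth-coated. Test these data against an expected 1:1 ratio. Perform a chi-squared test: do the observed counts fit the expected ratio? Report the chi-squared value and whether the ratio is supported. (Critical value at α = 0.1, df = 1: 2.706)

The 1:1 ratio has 2 parts, so with N = 308 the expected counts are:
  rough-coated: 308 × 1/2 = 154
  smooth-coated: 308 × 1/2 = 154
χ² = Σ (O − E)² / E
  rough-coated: (156 − 154)² / 154 = 0.0260
  smooth-coated: (152 − 154)² / 154 = 0.0260
χ² = 0.0260 + 0.0260 = 0.052
Degrees of freedom = 2 − 1 = 1; critical value at α = 0.1 is 2.706.
Since 0.052 < 2.706, we fail to reject the null hypothesis — the data are consistent with the 1:1 ratio.

0.052; consistent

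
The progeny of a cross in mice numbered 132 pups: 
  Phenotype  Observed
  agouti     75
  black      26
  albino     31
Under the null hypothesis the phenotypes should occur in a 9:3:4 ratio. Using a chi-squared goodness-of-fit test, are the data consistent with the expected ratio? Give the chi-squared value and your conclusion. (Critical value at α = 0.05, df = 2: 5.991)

Total ratio parts = 16. Expected numbers out of 132:
  agouti: 132 × 9/16 = 74.25
  black: 132 × 3/16 = 24.75
  albino: 132 × 4/16 = 33
χ² = Σ (O − E)² / E
  agouti: (75 − 74.25)² / 74.25 = 0.0076
  black: (26 − 24.75)² / 24.75 = 0.0631
  albino: (31 − 33)² / 33 = 0.1212
χ² = 0.0076 + 0.0631 + 0.1212 = 0.1919 ≈ 0.192
Degrees of freedom = 3 − 1 = 2; critical value at α = 0.05 is 5.991.
Since 0.192 < 5.991, we fail to reject the null hypothesis — the data are consistent with the 9:3:4 ratio.

0.192; consistent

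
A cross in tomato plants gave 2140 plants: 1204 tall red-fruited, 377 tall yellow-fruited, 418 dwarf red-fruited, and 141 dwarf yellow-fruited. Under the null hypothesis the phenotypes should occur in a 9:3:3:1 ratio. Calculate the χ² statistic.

Under the 9:3:3:1 hypothesis (Σ ratio = 16, N = 2140):
  tall red-fruited: 2140 × 9/16 = 1203.75
  tall yellow-fruited: 2140 × 3/16 = 401.25
  dwarf red-fruited: 2140 × 3/16 = 401.25
  dwarf yellow-fruited: 2140 × 1/16 = 133.75
χ² = Σ (O − E)² / E
  tall red-fruited: (1204 − 1203.75)² / 1203.75 = 0.0001
  tall yellow-fruited: (377 − 401.25)² / 401.25 = 1.4656
  dwarf red-fruited: (418 − 401.25)² / 401.25 = 0.6992
  dwarf yellow-fruited: (141 − 133.75)² / 133.75 = 0.3930
χ² = 0.0001 + 1.4656 + 0.6992 + 0.3930 = 2.5579 ≈ 2.558

2.558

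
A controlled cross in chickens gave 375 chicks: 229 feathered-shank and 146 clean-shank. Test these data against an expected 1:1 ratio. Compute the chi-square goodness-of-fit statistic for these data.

18.371

Total ratio parts = 2. Expected numbers out of 375:
  feathered-shank: 375 × 1/2 = 187.5
  clean-shank: 375 × 1/2 = 187.5
χ² = Σ (O − E)² / E
  feathered-shank: (229 − 187.5)² / 187.5 = 9.1853
  clean-shank: (146 − 187.5)² / 187.5 = 9.1853
χ² = 9.1853 + 9.1853 = 18.3706 ≈ 18.371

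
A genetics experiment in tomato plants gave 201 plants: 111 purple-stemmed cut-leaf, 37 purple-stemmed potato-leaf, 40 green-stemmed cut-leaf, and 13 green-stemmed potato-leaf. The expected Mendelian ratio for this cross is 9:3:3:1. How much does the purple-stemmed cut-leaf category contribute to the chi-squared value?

0.038

Under the 9:3:3:1 hypothesis (Σ ratio = 16, N = 201):
  purple-stemmed cut-leaf: 201 × 9/16 = 113.0625
  purple-stemmed potato-leaf: 201 × 3/16 = 37.6875
  green-stemmed cut-leaf: 201 × 3/16 = 37.6875
  green-stemmed potato-leaf: 201 × 1/16 = 12.5625
Contribution of purple-stemmed cut-leaf: (111 − 113.0625)² / 113.0625 = 0.0376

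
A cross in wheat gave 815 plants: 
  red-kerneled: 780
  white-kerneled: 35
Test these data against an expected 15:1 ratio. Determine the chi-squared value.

5.319

Expected counts for N = 815 under a 15:1 ratio (total parts = 16):
  red-kerneled: 815 × 15/16 = 764.0625
  white-kerneled: 815 × 1/16 = 50.9375
χ² = Σ (O − E)² / E
  red-kerneled: (780 − 764.0625)² / 764.0625 = 0.3324
  white-kerneled: (35 − 50.9375)² / 50.9375 = 4.9866
χ² = 0.3324 + 4.9866 = 5.319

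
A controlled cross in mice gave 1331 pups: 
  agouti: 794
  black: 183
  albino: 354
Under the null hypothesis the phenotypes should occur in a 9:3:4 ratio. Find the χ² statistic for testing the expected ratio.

21.853

Expected counts for N = 1331 under a 9:3:4 ratio (total parts = 16):
  agouti: 1331 × 9/16 = 748.6875
  black: 1331 × 3/16 = 249.5625
  albino: 1331 × 4/16 = 332.75
χ² = Σ (O − E)² / E
  agouti: (794 − 748.6875)² / 748.6875 = 2.7424
  black: (183 − 249.5625)² / 249.5625 = 17.7533
  albino: (354 − 332.75)² / 332.75 = 1.3571
χ² = 2.7424 + 17.7533 + 1.3571 = 21.8528 ≈ 21.853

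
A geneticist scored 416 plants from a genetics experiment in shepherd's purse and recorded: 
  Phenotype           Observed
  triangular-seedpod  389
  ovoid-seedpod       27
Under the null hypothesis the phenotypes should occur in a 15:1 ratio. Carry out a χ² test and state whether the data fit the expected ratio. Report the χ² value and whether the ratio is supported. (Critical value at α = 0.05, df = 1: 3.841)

0.041; consistent

Under the 15:1 hypothesis (Σ ratio = 16, N = 416):
  triangular-seedpod: 416 × 15/16 = 390
  ovoid-seedpod: 416 × 1/16 = 26
χ² = Σ (O − E)² / E
  triangular-seedpod: (389 − 390)² / 390 = 0.0026
  ovoid-seedpod: (27 − 26)² / 26 = 0.0385
χ² = 0.0026 + 0.0385 = 0.0411 ≈ 0.041
Degrees of freedom = 2 − 1 = 1; critical value at α = 0.05 is 3.841.
Since 0.041 < 3.841, we fail to reject the null hypothesis — the data are consistent with the 15:1 ratio.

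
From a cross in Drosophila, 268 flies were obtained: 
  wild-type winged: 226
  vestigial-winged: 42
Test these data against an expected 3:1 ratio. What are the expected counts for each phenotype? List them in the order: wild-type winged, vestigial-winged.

201, 67

Expected counts for N = 268 under a 3:1 ratio (total parts = 4):
  wild-type winged: 268 × 3/4 = 201
  vestigial-winged: 268 × 1/4 = 67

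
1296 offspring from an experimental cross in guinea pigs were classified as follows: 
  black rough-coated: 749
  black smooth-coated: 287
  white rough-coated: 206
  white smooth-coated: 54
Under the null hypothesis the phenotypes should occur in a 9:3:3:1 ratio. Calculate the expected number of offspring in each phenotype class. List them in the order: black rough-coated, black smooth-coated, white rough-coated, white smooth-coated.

The 9:3:3:1 ratio has 16 parts, so with N = 1296 the expected counts are:
  black rough-coated: 1296 × 9/16 = 729
  black smooth-coated: 1296 × 3/16 = 243
  white rough-coated: 1296 × 3/16 = 243
  white smooth-coated: 1296 × 1/16 = 81

729, 243, 243, 81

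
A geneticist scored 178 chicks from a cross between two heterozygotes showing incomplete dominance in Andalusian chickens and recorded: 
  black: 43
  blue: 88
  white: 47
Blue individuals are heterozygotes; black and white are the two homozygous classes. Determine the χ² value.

With incomplete dominance, a heterozygote × heterozygote cross gives a 1:2:1 phenotypic ratio.
Under the 1:2:1 hypothesis (Σ ratio = 4, N = 178):
  black: 178 × 1/4 = 44.5
  blue: 178 × 2/4 = 89
  white: 178 × 1/4 = 44.5
χ² = Σ (O − E)² / E
  black: (43 − 44.5)² / 44.5 = 0.0506
  blue: (88 − 89)² / 89 = 0.0112
  white: (47 − 44.5)² / 44.5 = 0.1404
χ² = 0.0506 + 0.0112 + 0.1404 = 0.2022 ≈ 0.202

0.202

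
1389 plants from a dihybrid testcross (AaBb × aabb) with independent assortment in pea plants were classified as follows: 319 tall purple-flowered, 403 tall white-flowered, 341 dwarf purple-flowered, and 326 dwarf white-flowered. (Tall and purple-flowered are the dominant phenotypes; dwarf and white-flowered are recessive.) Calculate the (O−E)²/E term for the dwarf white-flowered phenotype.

A dihybrid testcross with independent assortment gives a 1:1:1:1 ratio.
Total ratio parts = 4. Expected numbers out of 1389:
  tall purple-flowered: 1389 × 1/4 = 347.25
  tall white-flowered: 1389 × 1/4 = 347.25
  dwarf purple-flowered: 1389 × 1/4 = 347.25
  dwarf white-flowered: 1389 × 1/4 = 347.25
Contribution of dwarf white-flowered: (326 − 347.25)² / 347.25 = 1.3004

1.300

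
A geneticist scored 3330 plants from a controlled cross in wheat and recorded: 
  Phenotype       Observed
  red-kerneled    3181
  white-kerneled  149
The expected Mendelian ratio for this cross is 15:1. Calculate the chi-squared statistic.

17.916

The 15:1 ratio has 16 parts, so with N = 3330 the expected counts are:
  red-kerneled: 3330 × 15/16 = 3121.875
  white-kerneled: 3330 × 1/16 = 208.125
χ² = Σ (O − E)² / E
  red-kerneled: (3181 − 3121.875)² / 3121.875 = 1.1198
  white-kerneled: (149 − 208.125)² / 208.125 = 16.7965
χ² = 1.1198 + 16.7965 = 17.9163 ≈ 17.916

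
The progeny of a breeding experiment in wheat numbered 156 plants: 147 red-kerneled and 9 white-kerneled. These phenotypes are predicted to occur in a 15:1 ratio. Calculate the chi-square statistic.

Total ratio parts = 16. Expected numbers out of 156:
  red-kerneled: 156 × 15/16 = 146.25
  white-kerneled: 156 × 1/16 = 9.75
χ² = Σ (O − E)² / E
  red-kerneled: (147 − 146.25)² / 146.25 = 0.0038
  white-kerneled: (9 − 9.75)² / 9.75 = 0.0577
χ² = 0.0038 + 0.0577 = 0.0615 ≈ 0.062

0.062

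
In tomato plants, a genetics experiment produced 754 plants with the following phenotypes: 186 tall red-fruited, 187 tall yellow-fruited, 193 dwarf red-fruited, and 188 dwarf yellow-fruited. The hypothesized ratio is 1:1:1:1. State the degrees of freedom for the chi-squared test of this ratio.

3

A goodness-of-fit test with 4 phenotype classes has df = 4 − 1 = 3.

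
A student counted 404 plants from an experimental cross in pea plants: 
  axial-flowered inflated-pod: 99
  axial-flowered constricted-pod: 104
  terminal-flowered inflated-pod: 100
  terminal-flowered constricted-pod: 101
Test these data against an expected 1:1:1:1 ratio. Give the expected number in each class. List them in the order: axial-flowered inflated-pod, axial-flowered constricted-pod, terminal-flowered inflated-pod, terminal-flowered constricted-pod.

101, 101, 101, 101

Expected counts for N = 404 under a 1:1:1:1 ratio (total parts = 4):
  axial-flowered inflated-pod: 404 × 1/4 = 101
  axial-flowered constricted-pod: 404 × 1/4 = 101
  terminal-flowered inflated-pod: 404 × 1/4 = 101
  terminal-flowered constricted-pod: 404 × 1/4 = 101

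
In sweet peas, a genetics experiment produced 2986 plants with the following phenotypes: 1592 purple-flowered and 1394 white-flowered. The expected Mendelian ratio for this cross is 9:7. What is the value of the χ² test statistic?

Under the 9:7 hypothesis (Σ ratio = 16, N = 2986):
  purple-flowered: 2986 × 9/16 = 1679.625
  white-flowered: 2986 × 7/16 = 1306.375
χ² = Σ (O − E)² / E
  purple-flowered: (1592 − 1679.625)² / 1679.625 = 4.5713
  white-flowered: (1394 − 1306.375)² / 1306.375 = 5.8774
χ² = 4.5713 + 5.8774 = 10.4487 ≈ 10.449

10.449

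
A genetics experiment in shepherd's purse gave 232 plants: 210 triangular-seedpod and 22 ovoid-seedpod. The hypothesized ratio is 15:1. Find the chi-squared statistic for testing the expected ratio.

4.138

The 15:1 ratio has 16 parts, so with N = 232 the expected counts are:
  triangular-seedpod: 232 × 15/16 = 217.5
  ovoid-seedpod: 232 × 1/16 = 14.5
χ² = Σ (O − E)² / E
  triangular-seedpod: (210 − 217.5)² / 217.5 = 0.2586
  ovoid-seedpod: (22 − 14.5)² / 14.5 = 3.8793
χ² = 0.2586 + 3.8793 = 4.1379 ≈ 4.138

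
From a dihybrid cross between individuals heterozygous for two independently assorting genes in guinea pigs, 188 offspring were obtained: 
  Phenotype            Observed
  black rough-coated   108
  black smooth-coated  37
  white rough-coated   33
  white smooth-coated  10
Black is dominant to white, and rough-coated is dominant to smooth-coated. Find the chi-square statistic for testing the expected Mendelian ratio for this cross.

A dihybrid F₂ with independent assortment and complete dominance at both loci gives a 9:3:3:1 phenotypic ratio.
Expected counts for N = 188 under a 9:3:3:1 ratio (total parts = 16):
  black rough-coated: 188 × 9/16 = 105.75
  black smooth-coated: 188 × 3/16 = 35.25
  white rough-coated: 188 × 3/16 = 35.25
  white smooth-coated: 188 × 1/16 = 11.75
χ² = Σ (O − E)² / E
  black rough-coated: (108 − 105.75)² / 105.75 = 0.0479
  black smooth-coated: (37 − 35.25)² / 35.25 = 0.0869
  white rough-coated: (33 − 35.25)² / 35.25 = 0.1436
  white smooth-coated: (10 − 11.75)² / 11.75 = 0.2606
χ² = 0.0479 + 0.0869 + 0.1436 + 0.2606 = 0.539

0.539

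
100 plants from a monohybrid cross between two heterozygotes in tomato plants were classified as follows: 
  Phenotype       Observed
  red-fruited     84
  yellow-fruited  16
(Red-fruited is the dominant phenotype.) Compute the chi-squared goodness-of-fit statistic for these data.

For a monohybrid cross between heterozygotes with complete dominance, the expected phenotypic ratio is 3:1.
The 3:1 ratio has 4 parts, so with N = 100 the expected counts are:
  red-fruited: 100 × 3/4 = 75
  yellow-fruited: 100 × 1/4 = 25
χ² = Σ (O − E)² / E
  red-fruited: (84 − 75)² / 75 = 1.0800
  yellow-fruited: (16 − 25)² / 25 = 3.2400
χ² = 1.0800 + 3.2400 = 4.320

4.320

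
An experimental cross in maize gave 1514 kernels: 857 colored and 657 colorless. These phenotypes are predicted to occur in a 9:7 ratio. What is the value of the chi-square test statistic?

Under the 9:7 hypothesis (Σ ratio = 16, N = 1514):
  colored: 1514 × 9/16 = 851.625
  colorless: 1514 × 7/16 = 662.375
χ² = Σ (O − E)² / E
  colored: (857 − 851.625)² / 851.625 = 0.0339
  colorless: (657 − 662.375)² / 662.375 = 0.0436
χ² = 0.0339 + 0.0436 = 0.0775 ≈ 0.078

0.078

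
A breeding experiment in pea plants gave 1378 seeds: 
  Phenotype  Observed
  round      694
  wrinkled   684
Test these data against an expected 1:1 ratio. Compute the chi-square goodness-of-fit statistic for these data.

0.073

Total ratio parts = 2. Expected numbers out of 1378:
  round: 1378 × 1/2 = 689
  wrinkled: 1378 × 1/2 = 689
χ² = Σ (O − E)² / E
  round: (694 − 689)² / 689 = 0.0363
  wrinkled: (684 − 689)² / 689 = 0.0363
χ² = 0.0363 + 0.0363 = 0.0726 ≈ 0.073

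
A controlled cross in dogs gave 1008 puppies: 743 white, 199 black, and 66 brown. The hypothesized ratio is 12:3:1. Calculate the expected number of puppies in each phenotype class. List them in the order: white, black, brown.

756, 189, 63

Expected counts for N = 1008 under a 12:3:1 ratio (total parts = 16):
  white: 1008 × 12/16 = 756
  black: 1008 × 3/16 = 189
  brown: 1008 × 1/16 = 63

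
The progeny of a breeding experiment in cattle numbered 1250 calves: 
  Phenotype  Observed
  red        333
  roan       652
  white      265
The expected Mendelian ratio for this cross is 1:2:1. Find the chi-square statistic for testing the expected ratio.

9.731

Expected counts for N = 1250 under a 1:2:1 ratio (total parts = 4):
  red: 1250 × 1/4 = 312.5
  roan: 1250 × 2/4 = 625
  white: 1250 × 1/4 = 312.5
χ² = Σ (O − E)² / E
  red: (333 − 312.5)² / 312.5 = 1.3448
  roan: (652 − 625)² / 625 = 1.1664
  white: (265 − 312.5)² / 312.5 = 7.2200
χ² = 1.3448 + 1.1664 + 7.2200 = 9.7312 ≈ 9.731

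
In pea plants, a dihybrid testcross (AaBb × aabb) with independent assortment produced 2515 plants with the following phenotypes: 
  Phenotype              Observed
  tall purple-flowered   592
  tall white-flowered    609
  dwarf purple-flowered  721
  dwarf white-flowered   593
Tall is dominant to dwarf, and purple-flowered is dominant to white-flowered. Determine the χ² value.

A dihybrid testcross with independent assortment gives a 1:1:1:1 ratio.
The 1:1:1:1 ratio has 4 parts, so with N = 2515 the expected counts are:
  tall purple-flowered: 2515 × 1/4 = 628.75
  tall white-flowered: 2515 × 1/4 = 628.75
  dwarf purple-flowered: 2515 × 1/4 = 628.75
  dwarf white-flowered: 2515 × 1/4 = 628.75
χ² = Σ (O − E)² / E
  tall purple-flowered: (592 − 628.75)² / 628.75 = 2.1480
  tall white-flowered: (609 − 628.75)² / 628.75 = 0.6204
  dwarf purple-flowered: (721 − 628.75)² / 628.75 = 13.5349
  dwarf white-flowered: (593 − 628.75)² / 628.75 = 2.0327
χ² = 2.1480 + 0.6204 + 13.5349 + 2.0327 = 18.336

18.336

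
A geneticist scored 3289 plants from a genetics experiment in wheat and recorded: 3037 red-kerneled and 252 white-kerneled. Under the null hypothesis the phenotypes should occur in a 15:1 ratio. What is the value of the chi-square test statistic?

11.190

Expected counts for N = 3289 under a 15:1 ratio (total parts = 16):
  red-kerneled: 3289 × 15/16 = 3083.4375
  white-kerneled: 3289 × 1/16 = 205.5625
χ² = Σ (O − E)² / E
  red-kerneled: (3037 − 3083.4375)² / 3083.4375 = 0.6994
  white-kerneled: (252 − 205.5625)² / 205.5625 = 10.4904
χ² = 0.6994 + 10.4904 = 11.1898 ≈ 11.190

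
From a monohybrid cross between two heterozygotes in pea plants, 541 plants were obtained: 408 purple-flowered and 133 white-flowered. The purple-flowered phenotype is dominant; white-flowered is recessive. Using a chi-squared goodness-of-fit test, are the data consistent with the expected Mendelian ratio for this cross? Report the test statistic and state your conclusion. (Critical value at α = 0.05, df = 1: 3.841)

0.050; consistent

For a monohybrid cross between heterozygotes with complete dominance, the expected phenotypic ratio is 3:1.
Total ratio parts = 4. Expected numbers out of 541:
  purple-flowered: 541 × 3/4 = 405.75
  white-flowered: 541 × 1/4 = 135.25
χ² = Σ (O − E)² / E
  purple-flowered: (408 − 405.75)² / 405.75 = 0.0125
  white-flowered: (133 − 135.25)² / 135.25 = 0.0374
χ² = 0.0125 + 0.0374 = 0.0499 ≈ 0.050
Degrees of freedom = 2 − 1 = 1; critical value at α = 0.05 is 3.841.
Since 0.050 < 3.841, we fail to reject the null hypothesis — the data are consistent with the 3:1 ratio.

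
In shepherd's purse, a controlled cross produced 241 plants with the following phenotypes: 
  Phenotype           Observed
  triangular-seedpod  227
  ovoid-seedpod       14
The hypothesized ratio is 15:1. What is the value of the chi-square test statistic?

0.080

The 15:1 ratio has 16 parts, so with N = 241 the expected counts are:
  triangular-seedpod: 241 × 15/16 = 225.9375
  ovoid-seedpod: 241 × 1/16 = 15.0625
χ² = Σ (O − E)² / E
  triangular-seedpod: (227 − 225.9375)² / 225.9375 = 0.0050
  ovoid-seedpod: (14 − 15.0625)² / 15.0625 = 0.0749
χ² = 0.0050 + 0.0749 = 0.0799 ≈ 0.080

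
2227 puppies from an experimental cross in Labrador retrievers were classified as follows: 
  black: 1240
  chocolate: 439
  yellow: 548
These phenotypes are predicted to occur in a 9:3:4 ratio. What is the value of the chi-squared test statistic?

1.367

Expected counts for N = 2227 under a 9:3:4 ratio (total parts = 16):
  black: 2227 × 9/16 = 1252.6875
  chocolate: 2227 × 3/16 = 417.5625
  yellow: 2227 × 4/16 = 556.75
χ² = Σ (O − E)² / E
  black: (1240 − 1252.6875)² / 1252.6875 = 0.1285
  chocolate: (439 − 417.5625)² / 417.5625 = 1.1006
  yellow: (548 − 556.75)² / 556.75 = 0.1375
χ² = 0.1285 + 1.1006 + 0.1375 = 1.3666 ≈ 1.367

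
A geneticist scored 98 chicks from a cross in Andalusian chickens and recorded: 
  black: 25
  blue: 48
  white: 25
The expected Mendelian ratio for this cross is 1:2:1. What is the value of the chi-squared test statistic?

0.041

Under the 1:2:1 hypothesis (Σ ratio = 4, N = 98):
  black: 98 × 1/4 = 24.5
  blue: 98 × 2/4 = 49
  white: 98 × 1/4 = 24.5
χ² = Σ (O − E)² / E
  black: (25 − 24.5)² / 24.5 = 0.0102
  blue: (48 − 49)² / 49 = 0.0204
  white: (25 − 24.5)² / 24.5 = 0.0102
χ² = 0.0102 + 0.0204 + 0.0102 = 0.0408 ≈ 0.041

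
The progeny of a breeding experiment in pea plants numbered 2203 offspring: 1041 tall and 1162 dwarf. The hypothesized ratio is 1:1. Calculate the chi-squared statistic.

The 1:1 ratio has 2 parts, so with N = 2203 the expected counts are:
  tall: 2203 × 1/2 = 1101.5
  dwarf: 2203 × 1/2 = 1101.5
χ² = Σ (O − E)² / E
  tall: (1041 − 1101.5)² / 1101.5 = 3.3230
  dwarf: (1162 − 1101.5)² / 1101.5 = 3.3230
χ² = 3.3230 + 3.3230 = 6.646

6.646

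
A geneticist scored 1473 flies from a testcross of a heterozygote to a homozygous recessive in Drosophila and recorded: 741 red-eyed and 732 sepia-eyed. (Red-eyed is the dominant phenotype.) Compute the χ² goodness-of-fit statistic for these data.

A testcross of a heterozygote (Aa × aa) gives a 1:1 phenotypic ratio.
Total ratio parts = 2. Expected numbers out of 1473:
  red-eyed: 1473 × 1/2 = 736.5
  sepia-eyed: 1473 × 1/2 = 736.5
χ² = Σ (O − E)² / E
  red-eyed: (741 − 736.5)² / 736.5 = 0.0275
  sepia-eyed: (732 − 736.5)² / 736.5 = 0.0275
χ² = 0.0275 + 0.0275 = 0.055

0.055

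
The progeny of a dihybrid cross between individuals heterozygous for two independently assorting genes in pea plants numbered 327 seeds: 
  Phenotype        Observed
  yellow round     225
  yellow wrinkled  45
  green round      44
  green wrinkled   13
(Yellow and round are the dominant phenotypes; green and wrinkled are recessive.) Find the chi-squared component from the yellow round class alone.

A dihybrid F₂ with independent assortment and complete dominance at both loci gives a 9:3:3:1 phenotypic ratio.
Under the 9:3:3:1 hypothesis (Σ ratio = 16, N = 327):
  yellow round: 327 × 9/16 = 183.9375
  yellow wrinkled: 327 × 3/16 = 61.3125
  green round: 327 × 3/16 = 61.3125
  green wrinkled: 327 × 1/16 = 20.4375
Contribution of yellow round: (225 − 183.9375)² / 183.9375 = 9.1669

9.167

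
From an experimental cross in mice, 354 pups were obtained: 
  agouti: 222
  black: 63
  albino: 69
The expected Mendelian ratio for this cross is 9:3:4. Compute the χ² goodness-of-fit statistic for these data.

Expected counts for N = 354 under a 9:3:4 ratio (total parts = 16):
  agouti: 354 × 9/16 = 199.125
  black: 354 × 3/16 = 66.375
  albino: 354 × 4/16 = 88.5
χ² = Σ (O − E)² / E
  agouti: (222 − 199.125)² / 199.125 = 2.6278
  black: (63 − 66.375)² / 66.375 = 0.1716
  albino: (69 − 88.5)² / 88.5 = 4.2966
χ² = 2.6278 + 0.1716 + 4.2966 = 7.096

7.096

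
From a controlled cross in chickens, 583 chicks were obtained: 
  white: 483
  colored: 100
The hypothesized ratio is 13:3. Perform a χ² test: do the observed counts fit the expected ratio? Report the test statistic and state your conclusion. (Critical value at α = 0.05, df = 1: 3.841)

Expected counts for N = 583 under a 13:3 ratio (total parts = 16):
  white: 583 × 13/16 = 473.6875
  colored: 583 × 3/16 = 109.3125
χ² = Σ (O − E)² / E
  white: (483 − 473.6875)² / 473.6875 = 0.1831
  colored: (100 − 109.3125)² / 109.3125 = 0.7933
χ² = 0.1831 + 0.7933 = 0.9764 ≈ 0.976
Degrees of freedom = 2 − 1 = 1; critical value at α = 0.05 is 3.841.
Since 0.976 < 3.841, we fail to reject the null hypothesis — the data are consistent with the 13:3 ratio.

0.976; consistent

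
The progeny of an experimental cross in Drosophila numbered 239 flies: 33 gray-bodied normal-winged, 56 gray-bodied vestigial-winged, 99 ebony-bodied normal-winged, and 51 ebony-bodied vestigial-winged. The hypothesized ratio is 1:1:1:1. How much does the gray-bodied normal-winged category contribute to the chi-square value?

Under the 1:1:1:1 hypothesis (Σ ratio = 4, N = 239):
  gray-bodied normal-winged: 239 × 1/4 = 59.75
  gray-bodied vestigial-winged: 239 × 1/4 = 59.75
  ebony-bodied normal-winged: 239 × 1/4 = 59.75
  ebony-bodied vestigial-winged: 239 × 1/4 = 59.75
Contribution of gray-bodied normal-winged: (33 − 59.75)² / 59.75 = 11.9759

11.976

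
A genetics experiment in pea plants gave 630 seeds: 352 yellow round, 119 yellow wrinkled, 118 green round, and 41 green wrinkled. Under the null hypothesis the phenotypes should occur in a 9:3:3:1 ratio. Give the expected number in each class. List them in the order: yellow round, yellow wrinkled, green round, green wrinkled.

The 9:3:3:1 ratio has 16 parts, so with N = 630 the expected counts are:
  yellow round: 630 × 9/16 = 354.375
  yellow wrinkled: 630 × 3/16 = 118.125
  green round: 630 × 3/16 = 118.125
  green wrinkled: 630 × 1/16 = 39.375

354.375, 118.125, 118.125, 39.375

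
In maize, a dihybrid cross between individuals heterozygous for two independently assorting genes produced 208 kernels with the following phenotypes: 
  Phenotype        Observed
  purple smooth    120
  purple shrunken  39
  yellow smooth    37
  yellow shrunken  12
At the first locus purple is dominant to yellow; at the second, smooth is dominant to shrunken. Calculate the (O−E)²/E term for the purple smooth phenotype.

A dihybrid F₂ with independent assortment and complete dominance at both loci gives a 9:3:3:1 phenotypic ratio.
Total ratio parts = 16. Expected numbers out of 208:
  purple smooth: 208 × 9/16 = 117
  purple shrunken: 208 × 3/16 = 39
  yellow smooth: 208 × 3/16 = 39
  yellow shrunken: 208 × 1/16 = 13
Contribution of purple smooth: (120 − 117)² / 117 = 0.0769

0.077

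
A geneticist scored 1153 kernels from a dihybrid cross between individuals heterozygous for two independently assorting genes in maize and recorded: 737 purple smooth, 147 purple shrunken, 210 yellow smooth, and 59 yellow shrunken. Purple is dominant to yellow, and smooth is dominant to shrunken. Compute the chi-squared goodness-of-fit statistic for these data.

A dihybrid F₂ with independent assortment and complete dominance at both loci gives a 9:3:3:1 phenotypic ratio.
Expected counts for N = 1153 under a 9:3:3:1 ratio (total parts = 16):
  purple smooth: 1153 × 9/16 = 648.5625
  purple shrunken: 1153 × 3/16 = 216.1875
  yellow smooth: 1153 × 3/16 = 216.1875
  yellow shrunken: 1153 × 1/16 = 72.0625
χ² = Σ (O − E)² / E
  purple smooth: (737 − 648.5625)² / 648.5625 = 12.0593
  purple shrunken: (147 − 216.1875)² / 216.1875 = 22.1424
  yellow smooth: (210 − 216.1875)² / 216.1875 = 0.1771
  yellow shrunken: (59 − 72.0625)² / 72.0625 = 2.3678
χ² = 12.0593 + 22.1424 + 0.1771 + 2.3678 = 36.7466 ≈ 36.747

36.747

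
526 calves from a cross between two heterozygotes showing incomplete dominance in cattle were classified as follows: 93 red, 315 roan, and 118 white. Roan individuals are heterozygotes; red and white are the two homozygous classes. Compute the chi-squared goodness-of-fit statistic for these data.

With incomplete dominance, a heterozygote × heterozygote cross gives a 1:2:1 phenotypic ratio.
Total ratio parts = 4. Expected numbers out of 526:
  red: 526 × 1/4 = 131.5
  roan: 526 × 2/4 = 263
  white: 526 × 1/4 = 131.5
χ² = Σ (O − E)² / E
  red: (93 − 131.5)² / 131.5 = 11.2719
  roan: (315 − 263)² / 263 = 10.2814
  white: (118 − 131.5)² / 131.5 = 1.3859
χ² = 11.2719 + 10.2814 + 1.3859 = 22.9392 ≈ 22.939

22.939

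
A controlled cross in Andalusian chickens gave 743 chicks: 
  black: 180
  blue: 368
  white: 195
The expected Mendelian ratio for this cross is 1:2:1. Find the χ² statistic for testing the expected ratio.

Under the 1:2:1 hypothesis (Σ ratio = 4, N = 743):
  black: 743 × 1/4 = 185.75
  blue: 743 × 2/4 = 371.5
  white: 743 × 1/4 = 185.75
χ² = Σ (O − E)² / E
  black: (180 − 185.75)² / 185.75 = 0.1780
  blue: (368 − 371.5)² / 371.5 = 0.0330
  white: (195 − 185.75)² / 185.75 = 0.4606
χ² = 0.1780 + 0.0330 + 0.4606 = 0.6716 ≈ 0.672

0.672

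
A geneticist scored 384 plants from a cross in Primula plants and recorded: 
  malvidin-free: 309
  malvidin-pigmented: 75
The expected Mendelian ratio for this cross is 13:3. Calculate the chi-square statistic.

Under the 13:3 hypothesis (Σ ratio = 16, N = 384):
  malvidin-free: 384 × 13/16 = 312
  malvidin-pigmented: 384 × 3/16 = 72
χ² = Σ (O − E)² / E
  malvidin-free: (309 − 312)² / 312 = 0.0288
  malvidin-pigmented: (75 − 72)² / 72 = 0.1250
χ² = 0.0288 + 0.1250 = 0.1538 ≈ 0.154

0.154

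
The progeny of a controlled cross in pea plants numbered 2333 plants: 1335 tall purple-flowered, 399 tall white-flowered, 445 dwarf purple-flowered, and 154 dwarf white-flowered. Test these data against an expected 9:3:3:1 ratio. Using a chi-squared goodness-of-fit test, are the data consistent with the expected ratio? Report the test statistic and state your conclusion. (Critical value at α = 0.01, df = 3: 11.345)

Total ratio parts = 16. Expected numbers out of 2333:
  tall purple-flowered: 2333 × 9/16 = 1312.3125
  tall white-flowered: 2333 × 3/16 = 437.4375
  dwarf purple-flowered: 2333 × 3/16 = 437.4375
  dwarf white-flowered: 2333 × 1/16 = 145.8125
χ² = Σ (O − E)² / E
  tall purple-flowered: (1335 − 1312.3125)² / 1312.3125 = 0.3922
  tall white-flowered: (399 − 437.4375)² / 437.4375 = 3.3775
  dwarf purple-flowered: (445 − 437.4375)² / 437.4375 = 0.1307
  dwarf white-flowered: (154 − 145.8125)² / 145.8125 = 0.4597
χ² = 0.3922 + 3.3775 + 0.1307 + 0.4597 = 4.3601 ≈ 4.360
Degrees of freedom = 4 − 1 = 3; critical value at α = 0.01 is 11.345.
Since 4.360 < 11.345, we fail to reject the null hypothesis — the data are consistent with the 9:3:3:1 ratio.

4.360; consistent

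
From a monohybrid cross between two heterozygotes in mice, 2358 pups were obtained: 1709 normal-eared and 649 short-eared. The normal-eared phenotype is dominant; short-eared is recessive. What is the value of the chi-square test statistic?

For a monohybrid cross between heterozygotes with complete dominance, the expected phenotypic ratio is 3:1.
Expected counts for N = 2358 under a 3:1 ratio (total parts = 4):
  normal-eared: 2358 × 3/4 = 1768.5
  short-eared: 2358 × 1/4 = 589.5
χ² = Σ (O − E)² / E
  normal-eared: (1709 − 1768.5)² / 1768.5 = 2.0018
  short-eared: (649 − 589.5)² / 589.5 = 6.0055
χ² = 2.0018 + 6.0055 = 8.0073 ≈ 8.007

8.007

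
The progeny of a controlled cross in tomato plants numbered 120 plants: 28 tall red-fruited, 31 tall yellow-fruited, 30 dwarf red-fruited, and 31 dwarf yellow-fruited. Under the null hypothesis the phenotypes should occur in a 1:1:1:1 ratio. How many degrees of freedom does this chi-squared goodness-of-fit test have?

3

A goodness-of-fit test with 4 phenotype classes has df = 4 − 1 = 3.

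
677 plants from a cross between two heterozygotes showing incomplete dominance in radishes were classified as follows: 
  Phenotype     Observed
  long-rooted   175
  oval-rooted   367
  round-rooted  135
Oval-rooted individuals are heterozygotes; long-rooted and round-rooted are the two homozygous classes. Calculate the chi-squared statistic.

9.526

With incomplete dominance, a heterozygote × heterozygote cross gives a 1:2:1 phenotypic ratio.
Total ratio parts = 4. Expected numbers out of 677:
  long-rooted: 677 × 1/4 = 169.25
  oval-rooted: 677 × 2/4 = 338.5
  round-rooted: 677 × 1/4 = 169.25
χ² = Σ (O − E)² / E
  long-rooted: (175 − 169.25)² / 169.25 = 0.1953
  oval-rooted: (367 − 338.5)² / 338.5 = 2.3996
  round-rooted: (135 − 169.25)² / 169.25 = 6.9309
χ² = 0.1953 + 2.3996 + 6.9309 = 9.5258 ≈ 9.526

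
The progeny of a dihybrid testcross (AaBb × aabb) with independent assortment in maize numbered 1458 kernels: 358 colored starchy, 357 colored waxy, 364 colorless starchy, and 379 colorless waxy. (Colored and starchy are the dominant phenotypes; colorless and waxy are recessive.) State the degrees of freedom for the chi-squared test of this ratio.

A dihybrid testcross with independent assortment gives a 1:1:1:1 ratio.
A goodness-of-fit test with 4 phenotype classes has df = 4 − 1 = 3.

3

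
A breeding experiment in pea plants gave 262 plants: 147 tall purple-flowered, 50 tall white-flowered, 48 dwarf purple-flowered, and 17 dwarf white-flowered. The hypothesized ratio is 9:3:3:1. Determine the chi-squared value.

Under the 9:3:3:1 hypothesis (Σ ratio = 16, N = 262):
  tall purple-flowered: 262 × 9/16 = 147.375
  tall white-flowered: 262 × 3/16 = 49.125
  dwarf purple-flowered: 262 × 3/16 = 49.125
  dwarf white-flowered: 262 × 1/16 = 16.375
χ² = Σ (O − E)² / E
  tall purple-flowered: (147 − 147.375)² / 147.375 = 0.0010
  tall white-flowered: (50 − 49.125)² / 49.125 = 0.0156
  dwarf purple-flowered: (48 − 49.125)² / 49.125 = 0.0258
  dwarf white-flowered: (17 − 16.375)² / 16.375 = 0.0239
χ² = 0.0010 + 0.0156 + 0.0258 + 0.0239 = 0.0663 ≈ 0.066

0.066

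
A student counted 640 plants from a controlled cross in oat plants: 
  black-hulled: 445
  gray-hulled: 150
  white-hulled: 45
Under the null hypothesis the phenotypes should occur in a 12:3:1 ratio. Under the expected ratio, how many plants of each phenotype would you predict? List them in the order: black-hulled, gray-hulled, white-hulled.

480, 120, 40

The 12:3:1 ratio has 16 parts, so with N = 640 the expected counts are:
  black-hulled: 640 × 12/16 = 480
  gray-hulled: 640 × 3/16 = 120
  white-hulled: 640 × 1/16 = 40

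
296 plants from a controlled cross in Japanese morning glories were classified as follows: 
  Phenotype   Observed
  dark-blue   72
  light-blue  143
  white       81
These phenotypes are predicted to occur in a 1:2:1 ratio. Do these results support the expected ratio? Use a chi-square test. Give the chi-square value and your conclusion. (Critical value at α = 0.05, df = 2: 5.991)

0.885; consistent

Under the 1:2:1 hypothesis (Σ ratio = 4, N = 296):
  dark-blue: 296 × 1/4 = 74
  light-blue: 296 × 2/4 = 148
  white: 296 × 1/4 = 74
χ² = Σ (O − E)² / E
  dark-blue: (72 − 74)² / 74 = 0.0541
  light-blue: (143 − 148)² / 148 = 0.1689
  white: (81 − 74)² / 74 = 0.6622
χ² = 0.0541 + 0.1689 + 0.6622 = 0.8852 ≈ 0.885
Degrees of freedom = 3 − 1 = 2; critical value at α = 0.05 is 5.991.
Since 0.885 < 5.991, we fail to reject the null hypothesis — the data are consistent with the 1:2:1 ratio.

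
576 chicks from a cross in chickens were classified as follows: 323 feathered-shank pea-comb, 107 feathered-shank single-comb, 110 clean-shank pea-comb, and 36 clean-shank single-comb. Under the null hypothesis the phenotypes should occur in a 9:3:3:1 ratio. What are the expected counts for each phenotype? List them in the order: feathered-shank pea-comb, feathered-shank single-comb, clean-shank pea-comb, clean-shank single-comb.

324, 108, 108, 36

Expected counts for N = 576 under a 9:3:3:1 ratio (total parts = 16):
  feathered-shank pea-comb: 576 × 9/16 = 324
  feathered-shank single-comb: 576 × 3/16 = 108
  clean-shank pea-comb: 576 × 3/16 = 108
  clean-shank single-comb: 576 × 1/16 = 36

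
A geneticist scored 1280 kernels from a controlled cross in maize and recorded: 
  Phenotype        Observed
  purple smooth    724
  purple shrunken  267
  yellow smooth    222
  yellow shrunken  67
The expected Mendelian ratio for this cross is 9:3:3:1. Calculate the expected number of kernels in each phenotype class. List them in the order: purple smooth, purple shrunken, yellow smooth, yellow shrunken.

Under the 9:3:3:1 hypothesis (Σ ratio = 16, N = 1280):
  purple smooth: 1280 × 9/16 = 720
  purple shrunken: 1280 × 3/16 = 240
  yellow smooth: 1280 × 3/16 = 240
  yellow shrunken: 1280 × 1/16 = 80

720, 240, 240, 80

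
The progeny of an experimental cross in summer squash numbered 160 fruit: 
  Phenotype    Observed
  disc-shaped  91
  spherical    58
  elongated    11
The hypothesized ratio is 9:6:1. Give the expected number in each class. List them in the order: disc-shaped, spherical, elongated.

The 9:6:1 ratio has 16 parts, so with N = 160 the expected counts are:
  disc-shaped: 160 × 9/16 = 90
  spherical: 160 × 6/16 = 60
  elongated: 160 × 1/16 = 10

90, 60, 10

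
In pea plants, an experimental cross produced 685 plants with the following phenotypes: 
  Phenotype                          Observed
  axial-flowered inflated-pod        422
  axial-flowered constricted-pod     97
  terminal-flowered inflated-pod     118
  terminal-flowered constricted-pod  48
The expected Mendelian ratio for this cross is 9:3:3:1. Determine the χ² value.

12.665

Expected counts for N = 685 under a 9:3:3:1 ratio (total parts = 16):
  axial-flowered inflated-pod: 685 × 9/16 = 385.3125
  axial-flowered constricted-pod: 685 × 3/16 = 128.4375
  terminal-flowered inflated-pod: 685 × 3/16 = 128.4375
  terminal-flowered constricted-pod: 685 × 1/16 = 42.8125
χ² = Σ (O − E)² / E
  axial-flowered inflated-pod: (422 − 385.3125)² / 385.3125 = 3.4932
  axial-flowered constricted-pod: (97 − 128.4375)² / 128.4375 = 7.6949
  terminal-flowered inflated-pod: (118 − 128.4375)² / 128.4375 = 0.8482
  terminal-flowered constricted-pod: (48 − 42.8125)² / 42.8125 = 0.6286
χ² = 3.4932 + 7.6949 + 0.8482 + 0.6286 = 12.6649 ≈ 12.665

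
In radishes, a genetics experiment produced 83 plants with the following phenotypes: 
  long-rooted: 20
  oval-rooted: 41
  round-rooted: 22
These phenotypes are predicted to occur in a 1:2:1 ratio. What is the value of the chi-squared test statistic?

0.108

Under the 1:2:1 hypothesis (Σ ratio = 4, N = 83):
  long-rooted: 83 × 1/4 = 20.75
  oval-rooted: 83 × 2/4 = 41.5
  round-rooted: 83 × 1/4 = 20.75
χ² = Σ (O − E)² / E
  long-rooted: (20 − 20.75)² / 20.75 = 0.0271
  oval-rooted: (41 − 41.5)² / 41.5 = 0.0060
  round-rooted: (22 − 20.75)² / 20.75 = 0.0753
χ² = 0.0271 + 0.0060 + 0.0753 = 0.1084 ≈ 0.108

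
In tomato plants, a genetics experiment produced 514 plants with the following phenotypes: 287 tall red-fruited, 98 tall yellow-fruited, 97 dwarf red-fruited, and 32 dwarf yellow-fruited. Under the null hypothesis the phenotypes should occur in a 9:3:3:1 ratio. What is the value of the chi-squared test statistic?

0.048

Under the 9:3:3:1 hypothesis (Σ ratio = 16, N = 514):
  tall red-fruited: 514 × 9/16 = 289.125
  tall yellow-fruited: 514 × 3/16 = 96.375
  dwarf red-fruited: 514 × 3/16 = 96.375
  dwarf yellow-fruited: 514 × 1/16 = 32.125
χ² = Σ (O − E)² / E
  tall red-fruited: (287 − 289.125)² / 289.125 = 0.0156
  tall yellow-fruited: (98 − 96.375)² / 96.375 = 0.0274
  dwarf red-fruited: (97 − 96.375)² / 96.375 = 0.0041
  dwarf yellow-fruited: (32 − 32.125)² / 32.125 = 0.0005
χ² = 0.0156 + 0.0274 + 0.0041 + 0.0005 = 0.0476 ≈ 0.048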